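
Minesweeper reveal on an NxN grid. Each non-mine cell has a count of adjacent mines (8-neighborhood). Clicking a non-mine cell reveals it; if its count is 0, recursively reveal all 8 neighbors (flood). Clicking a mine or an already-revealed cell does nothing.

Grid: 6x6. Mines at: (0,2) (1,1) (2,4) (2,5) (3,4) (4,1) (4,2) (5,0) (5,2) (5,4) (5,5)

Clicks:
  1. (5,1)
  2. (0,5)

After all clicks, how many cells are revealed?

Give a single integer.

Answer: 7

Derivation:
Click 1 (5,1) count=4: revealed 1 new [(5,1)] -> total=1
Click 2 (0,5) count=0: revealed 6 new [(0,3) (0,4) (0,5) (1,3) (1,4) (1,5)] -> total=7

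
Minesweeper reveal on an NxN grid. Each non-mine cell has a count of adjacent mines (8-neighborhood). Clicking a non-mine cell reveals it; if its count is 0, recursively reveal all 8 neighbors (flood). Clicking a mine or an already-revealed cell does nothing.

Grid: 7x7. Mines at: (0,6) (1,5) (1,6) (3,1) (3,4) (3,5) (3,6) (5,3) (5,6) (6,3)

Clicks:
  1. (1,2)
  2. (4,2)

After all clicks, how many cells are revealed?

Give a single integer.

Answer: 16

Derivation:
Click 1 (1,2) count=0: revealed 15 new [(0,0) (0,1) (0,2) (0,3) (0,4) (1,0) (1,1) (1,2) (1,3) (1,4) (2,0) (2,1) (2,2) (2,3) (2,4)] -> total=15
Click 2 (4,2) count=2: revealed 1 new [(4,2)] -> total=16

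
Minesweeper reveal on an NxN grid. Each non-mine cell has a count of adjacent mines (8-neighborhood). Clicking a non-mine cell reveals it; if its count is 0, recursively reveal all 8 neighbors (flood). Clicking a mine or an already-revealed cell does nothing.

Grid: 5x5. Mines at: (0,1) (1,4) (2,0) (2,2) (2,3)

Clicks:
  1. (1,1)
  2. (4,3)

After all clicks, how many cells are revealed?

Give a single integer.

Answer: 11

Derivation:
Click 1 (1,1) count=3: revealed 1 new [(1,1)] -> total=1
Click 2 (4,3) count=0: revealed 10 new [(3,0) (3,1) (3,2) (3,3) (3,4) (4,0) (4,1) (4,2) (4,3) (4,4)] -> total=11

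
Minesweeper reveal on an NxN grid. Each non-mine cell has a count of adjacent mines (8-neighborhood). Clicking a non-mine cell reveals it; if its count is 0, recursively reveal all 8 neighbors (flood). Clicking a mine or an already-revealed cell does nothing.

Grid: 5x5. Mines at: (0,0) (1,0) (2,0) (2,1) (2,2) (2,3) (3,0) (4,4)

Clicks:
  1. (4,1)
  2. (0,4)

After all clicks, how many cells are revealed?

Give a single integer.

Click 1 (4,1) count=1: revealed 1 new [(4,1)] -> total=1
Click 2 (0,4) count=0: revealed 8 new [(0,1) (0,2) (0,3) (0,4) (1,1) (1,2) (1,3) (1,4)] -> total=9

Answer: 9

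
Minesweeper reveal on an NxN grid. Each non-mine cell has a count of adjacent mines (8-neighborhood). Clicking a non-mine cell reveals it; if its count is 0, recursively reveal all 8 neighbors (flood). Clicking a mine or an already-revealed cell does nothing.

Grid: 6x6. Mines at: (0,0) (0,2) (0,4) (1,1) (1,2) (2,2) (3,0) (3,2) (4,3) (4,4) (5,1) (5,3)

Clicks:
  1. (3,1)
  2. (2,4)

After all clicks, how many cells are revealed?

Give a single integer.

Click 1 (3,1) count=3: revealed 1 new [(3,1)] -> total=1
Click 2 (2,4) count=0: revealed 9 new [(1,3) (1,4) (1,5) (2,3) (2,4) (2,5) (3,3) (3,4) (3,5)] -> total=10

Answer: 10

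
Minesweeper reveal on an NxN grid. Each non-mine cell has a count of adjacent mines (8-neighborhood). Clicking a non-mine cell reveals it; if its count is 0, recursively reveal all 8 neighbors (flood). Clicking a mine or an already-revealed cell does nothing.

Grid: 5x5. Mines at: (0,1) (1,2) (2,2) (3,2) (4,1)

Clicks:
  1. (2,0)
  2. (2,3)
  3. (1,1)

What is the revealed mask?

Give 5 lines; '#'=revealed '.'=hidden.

Click 1 (2,0) count=0: revealed 6 new [(1,0) (1,1) (2,0) (2,1) (3,0) (3,1)] -> total=6
Click 2 (2,3) count=3: revealed 1 new [(2,3)] -> total=7
Click 3 (1,1) count=3: revealed 0 new [(none)] -> total=7

Answer: .....
##...
##.#.
##...
.....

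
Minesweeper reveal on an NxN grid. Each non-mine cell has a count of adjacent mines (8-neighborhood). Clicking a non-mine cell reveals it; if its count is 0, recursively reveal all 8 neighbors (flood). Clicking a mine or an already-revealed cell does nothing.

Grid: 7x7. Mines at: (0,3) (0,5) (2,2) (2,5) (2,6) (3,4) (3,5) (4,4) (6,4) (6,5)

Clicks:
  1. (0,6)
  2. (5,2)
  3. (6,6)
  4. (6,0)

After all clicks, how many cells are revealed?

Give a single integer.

Answer: 26

Derivation:
Click 1 (0,6) count=1: revealed 1 new [(0,6)] -> total=1
Click 2 (5,2) count=0: revealed 24 new [(0,0) (0,1) (0,2) (1,0) (1,1) (1,2) (2,0) (2,1) (3,0) (3,1) (3,2) (3,3) (4,0) (4,1) (4,2) (4,3) (5,0) (5,1) (5,2) (5,3) (6,0) (6,1) (6,2) (6,3)] -> total=25
Click 3 (6,6) count=1: revealed 1 new [(6,6)] -> total=26
Click 4 (6,0) count=0: revealed 0 new [(none)] -> total=26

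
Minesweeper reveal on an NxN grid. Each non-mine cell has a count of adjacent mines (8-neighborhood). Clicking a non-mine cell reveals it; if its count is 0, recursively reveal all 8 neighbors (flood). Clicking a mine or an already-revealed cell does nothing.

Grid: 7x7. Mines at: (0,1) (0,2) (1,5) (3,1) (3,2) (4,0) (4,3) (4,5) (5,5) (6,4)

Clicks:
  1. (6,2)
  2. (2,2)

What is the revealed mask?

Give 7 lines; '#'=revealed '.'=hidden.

Click 1 (6,2) count=0: revealed 8 new [(5,0) (5,1) (5,2) (5,3) (6,0) (6,1) (6,2) (6,3)] -> total=8
Click 2 (2,2) count=2: revealed 1 new [(2,2)] -> total=9

Answer: .......
.......
..#....
.......
.......
####...
####...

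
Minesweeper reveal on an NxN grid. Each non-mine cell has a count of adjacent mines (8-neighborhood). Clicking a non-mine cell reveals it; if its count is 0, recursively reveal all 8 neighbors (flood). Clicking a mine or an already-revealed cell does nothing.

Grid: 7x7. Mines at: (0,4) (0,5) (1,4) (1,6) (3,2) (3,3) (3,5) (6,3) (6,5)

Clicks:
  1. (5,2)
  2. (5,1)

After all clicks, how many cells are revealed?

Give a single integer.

Answer: 23

Derivation:
Click 1 (5,2) count=1: revealed 1 new [(5,2)] -> total=1
Click 2 (5,1) count=0: revealed 22 new [(0,0) (0,1) (0,2) (0,3) (1,0) (1,1) (1,2) (1,3) (2,0) (2,1) (2,2) (2,3) (3,0) (3,1) (4,0) (4,1) (4,2) (5,0) (5,1) (6,0) (6,1) (6,2)] -> total=23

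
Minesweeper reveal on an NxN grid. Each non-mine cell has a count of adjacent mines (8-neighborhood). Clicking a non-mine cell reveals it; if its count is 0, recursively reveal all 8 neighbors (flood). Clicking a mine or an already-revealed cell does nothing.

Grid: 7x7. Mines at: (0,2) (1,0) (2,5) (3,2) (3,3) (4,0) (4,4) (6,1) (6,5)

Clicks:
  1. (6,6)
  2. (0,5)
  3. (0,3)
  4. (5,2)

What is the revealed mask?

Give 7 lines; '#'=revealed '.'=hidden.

Click 1 (6,6) count=1: revealed 1 new [(6,6)] -> total=1
Click 2 (0,5) count=0: revealed 8 new [(0,3) (0,4) (0,5) (0,6) (1,3) (1,4) (1,5) (1,6)] -> total=9
Click 3 (0,3) count=1: revealed 0 new [(none)] -> total=9
Click 4 (5,2) count=1: revealed 1 new [(5,2)] -> total=10

Answer: ...####
...####
.......
.......
.......
..#....
......#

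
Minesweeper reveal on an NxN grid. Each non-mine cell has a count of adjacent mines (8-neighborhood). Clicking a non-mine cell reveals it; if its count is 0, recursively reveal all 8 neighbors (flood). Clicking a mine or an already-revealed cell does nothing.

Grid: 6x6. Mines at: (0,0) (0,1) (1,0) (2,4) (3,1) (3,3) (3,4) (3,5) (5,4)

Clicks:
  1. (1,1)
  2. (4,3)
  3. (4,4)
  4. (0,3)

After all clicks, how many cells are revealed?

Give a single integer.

Click 1 (1,1) count=3: revealed 1 new [(1,1)] -> total=1
Click 2 (4,3) count=3: revealed 1 new [(4,3)] -> total=2
Click 3 (4,4) count=4: revealed 1 new [(4,4)] -> total=3
Click 4 (0,3) count=0: revealed 8 new [(0,2) (0,3) (0,4) (0,5) (1,2) (1,3) (1,4) (1,5)] -> total=11

Answer: 11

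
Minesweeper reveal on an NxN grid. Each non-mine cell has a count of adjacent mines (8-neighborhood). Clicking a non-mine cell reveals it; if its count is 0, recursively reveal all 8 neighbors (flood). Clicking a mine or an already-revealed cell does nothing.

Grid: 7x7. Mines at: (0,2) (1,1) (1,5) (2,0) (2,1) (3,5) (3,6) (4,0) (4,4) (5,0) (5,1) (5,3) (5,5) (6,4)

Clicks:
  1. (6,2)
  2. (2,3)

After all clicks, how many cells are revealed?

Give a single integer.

Answer: 10

Derivation:
Click 1 (6,2) count=2: revealed 1 new [(6,2)] -> total=1
Click 2 (2,3) count=0: revealed 9 new [(1,2) (1,3) (1,4) (2,2) (2,3) (2,4) (3,2) (3,3) (3,4)] -> total=10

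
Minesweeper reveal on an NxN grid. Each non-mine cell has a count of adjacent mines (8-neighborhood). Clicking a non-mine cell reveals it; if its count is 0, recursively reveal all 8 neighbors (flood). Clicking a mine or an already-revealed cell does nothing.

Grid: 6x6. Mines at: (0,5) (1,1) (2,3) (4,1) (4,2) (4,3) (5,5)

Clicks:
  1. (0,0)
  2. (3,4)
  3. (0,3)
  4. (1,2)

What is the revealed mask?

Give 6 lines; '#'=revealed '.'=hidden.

Click 1 (0,0) count=1: revealed 1 new [(0,0)] -> total=1
Click 2 (3,4) count=2: revealed 1 new [(3,4)] -> total=2
Click 3 (0,3) count=0: revealed 6 new [(0,2) (0,3) (0,4) (1,2) (1,3) (1,4)] -> total=8
Click 4 (1,2) count=2: revealed 0 new [(none)] -> total=8

Answer: #.###.
..###.
......
....#.
......
......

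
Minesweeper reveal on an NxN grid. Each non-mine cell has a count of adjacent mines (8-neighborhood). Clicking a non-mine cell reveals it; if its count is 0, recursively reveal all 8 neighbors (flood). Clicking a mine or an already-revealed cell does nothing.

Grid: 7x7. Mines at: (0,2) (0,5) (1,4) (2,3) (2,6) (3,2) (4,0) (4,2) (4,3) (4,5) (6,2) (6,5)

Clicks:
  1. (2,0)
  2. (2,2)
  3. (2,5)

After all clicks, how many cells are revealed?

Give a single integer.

Click 1 (2,0) count=0: revealed 8 new [(0,0) (0,1) (1,0) (1,1) (2,0) (2,1) (3,0) (3,1)] -> total=8
Click 2 (2,2) count=2: revealed 1 new [(2,2)] -> total=9
Click 3 (2,5) count=2: revealed 1 new [(2,5)] -> total=10

Answer: 10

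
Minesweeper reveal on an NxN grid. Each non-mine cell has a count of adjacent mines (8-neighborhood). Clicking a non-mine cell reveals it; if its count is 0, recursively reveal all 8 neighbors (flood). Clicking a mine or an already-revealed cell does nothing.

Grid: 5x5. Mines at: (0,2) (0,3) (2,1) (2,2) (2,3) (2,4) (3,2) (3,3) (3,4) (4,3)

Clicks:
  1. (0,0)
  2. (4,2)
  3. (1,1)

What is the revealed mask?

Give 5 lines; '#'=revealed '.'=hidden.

Click 1 (0,0) count=0: revealed 4 new [(0,0) (0,1) (1,0) (1,1)] -> total=4
Click 2 (4,2) count=3: revealed 1 new [(4,2)] -> total=5
Click 3 (1,1) count=3: revealed 0 new [(none)] -> total=5

Answer: ##...
##...
.....
.....
..#..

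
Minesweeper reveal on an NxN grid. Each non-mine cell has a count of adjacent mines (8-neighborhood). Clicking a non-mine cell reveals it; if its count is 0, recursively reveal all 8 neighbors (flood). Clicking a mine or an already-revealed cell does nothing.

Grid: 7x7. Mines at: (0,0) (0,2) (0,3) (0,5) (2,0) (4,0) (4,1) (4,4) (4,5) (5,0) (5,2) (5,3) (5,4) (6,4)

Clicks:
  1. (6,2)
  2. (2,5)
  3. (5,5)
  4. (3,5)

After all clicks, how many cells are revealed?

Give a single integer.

Answer: 20

Derivation:
Click 1 (6,2) count=2: revealed 1 new [(6,2)] -> total=1
Click 2 (2,5) count=0: revealed 18 new [(1,1) (1,2) (1,3) (1,4) (1,5) (1,6) (2,1) (2,2) (2,3) (2,4) (2,5) (2,6) (3,1) (3,2) (3,3) (3,4) (3,5) (3,6)] -> total=19
Click 3 (5,5) count=4: revealed 1 new [(5,5)] -> total=20
Click 4 (3,5) count=2: revealed 0 new [(none)] -> total=20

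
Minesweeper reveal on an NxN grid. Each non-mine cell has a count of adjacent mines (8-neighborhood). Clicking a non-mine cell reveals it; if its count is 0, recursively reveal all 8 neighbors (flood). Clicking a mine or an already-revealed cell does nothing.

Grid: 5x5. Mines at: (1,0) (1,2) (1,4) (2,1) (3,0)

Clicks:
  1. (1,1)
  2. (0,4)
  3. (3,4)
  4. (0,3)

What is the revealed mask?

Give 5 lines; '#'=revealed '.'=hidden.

Answer: ...##
.#...
..###
.####
.####

Derivation:
Click 1 (1,1) count=3: revealed 1 new [(1,1)] -> total=1
Click 2 (0,4) count=1: revealed 1 new [(0,4)] -> total=2
Click 3 (3,4) count=0: revealed 11 new [(2,2) (2,3) (2,4) (3,1) (3,2) (3,3) (3,4) (4,1) (4,2) (4,3) (4,4)] -> total=13
Click 4 (0,3) count=2: revealed 1 new [(0,3)] -> total=14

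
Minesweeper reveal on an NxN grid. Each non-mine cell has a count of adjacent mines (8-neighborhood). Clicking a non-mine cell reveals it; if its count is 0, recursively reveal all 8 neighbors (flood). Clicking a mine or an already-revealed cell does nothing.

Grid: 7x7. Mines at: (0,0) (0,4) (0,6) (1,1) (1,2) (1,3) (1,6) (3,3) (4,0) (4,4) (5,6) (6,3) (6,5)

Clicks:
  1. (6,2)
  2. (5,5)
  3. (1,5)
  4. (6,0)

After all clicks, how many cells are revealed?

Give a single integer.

Answer: 8

Derivation:
Click 1 (6,2) count=1: revealed 1 new [(6,2)] -> total=1
Click 2 (5,5) count=3: revealed 1 new [(5,5)] -> total=2
Click 3 (1,5) count=3: revealed 1 new [(1,5)] -> total=3
Click 4 (6,0) count=0: revealed 5 new [(5,0) (5,1) (5,2) (6,0) (6,1)] -> total=8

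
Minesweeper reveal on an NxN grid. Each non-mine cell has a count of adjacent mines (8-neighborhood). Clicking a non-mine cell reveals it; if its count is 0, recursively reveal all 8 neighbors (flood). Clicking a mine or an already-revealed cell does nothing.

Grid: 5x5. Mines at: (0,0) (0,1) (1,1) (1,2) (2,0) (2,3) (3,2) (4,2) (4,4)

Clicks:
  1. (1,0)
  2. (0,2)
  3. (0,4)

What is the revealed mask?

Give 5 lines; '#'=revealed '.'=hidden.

Click 1 (1,0) count=4: revealed 1 new [(1,0)] -> total=1
Click 2 (0,2) count=3: revealed 1 new [(0,2)] -> total=2
Click 3 (0,4) count=0: revealed 4 new [(0,3) (0,4) (1,3) (1,4)] -> total=6

Answer: ..###
#..##
.....
.....
.....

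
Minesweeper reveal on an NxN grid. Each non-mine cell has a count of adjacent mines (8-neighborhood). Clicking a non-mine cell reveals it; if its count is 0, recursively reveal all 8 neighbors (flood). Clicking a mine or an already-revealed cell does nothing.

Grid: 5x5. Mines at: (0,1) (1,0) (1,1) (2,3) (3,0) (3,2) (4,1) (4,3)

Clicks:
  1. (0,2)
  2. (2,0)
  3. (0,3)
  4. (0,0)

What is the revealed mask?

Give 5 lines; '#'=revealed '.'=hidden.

Answer: #.###
..###
#....
.....
.....

Derivation:
Click 1 (0,2) count=2: revealed 1 new [(0,2)] -> total=1
Click 2 (2,0) count=3: revealed 1 new [(2,0)] -> total=2
Click 3 (0,3) count=0: revealed 5 new [(0,3) (0,4) (1,2) (1,3) (1,4)] -> total=7
Click 4 (0,0) count=3: revealed 1 new [(0,0)] -> total=8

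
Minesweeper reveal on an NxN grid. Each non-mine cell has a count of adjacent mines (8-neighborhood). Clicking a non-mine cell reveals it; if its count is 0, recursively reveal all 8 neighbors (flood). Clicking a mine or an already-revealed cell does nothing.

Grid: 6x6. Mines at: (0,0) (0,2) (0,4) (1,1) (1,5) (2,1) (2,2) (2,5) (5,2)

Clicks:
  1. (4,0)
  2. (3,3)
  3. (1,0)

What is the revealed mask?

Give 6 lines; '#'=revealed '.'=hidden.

Answer: ......
#.....
......
##.#..
##....
##....

Derivation:
Click 1 (4,0) count=0: revealed 6 new [(3,0) (3,1) (4,0) (4,1) (5,0) (5,1)] -> total=6
Click 2 (3,3) count=1: revealed 1 new [(3,3)] -> total=7
Click 3 (1,0) count=3: revealed 1 new [(1,0)] -> total=8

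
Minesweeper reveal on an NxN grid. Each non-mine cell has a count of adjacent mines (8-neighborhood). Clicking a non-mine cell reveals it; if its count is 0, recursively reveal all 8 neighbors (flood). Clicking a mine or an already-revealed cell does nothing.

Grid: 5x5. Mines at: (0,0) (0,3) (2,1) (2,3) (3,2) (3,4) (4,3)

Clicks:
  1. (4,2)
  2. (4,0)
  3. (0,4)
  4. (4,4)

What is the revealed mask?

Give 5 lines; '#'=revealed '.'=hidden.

Click 1 (4,2) count=2: revealed 1 new [(4,2)] -> total=1
Click 2 (4,0) count=0: revealed 4 new [(3,0) (3,1) (4,0) (4,1)] -> total=5
Click 3 (0,4) count=1: revealed 1 new [(0,4)] -> total=6
Click 4 (4,4) count=2: revealed 1 new [(4,4)] -> total=7

Answer: ....#
.....
.....
##...
###.#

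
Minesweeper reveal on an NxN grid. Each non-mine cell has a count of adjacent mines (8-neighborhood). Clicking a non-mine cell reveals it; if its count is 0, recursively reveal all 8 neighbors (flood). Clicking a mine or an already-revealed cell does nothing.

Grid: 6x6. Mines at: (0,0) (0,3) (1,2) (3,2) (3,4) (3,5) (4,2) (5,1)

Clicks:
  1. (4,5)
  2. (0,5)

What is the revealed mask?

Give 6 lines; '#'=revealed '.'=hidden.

Click 1 (4,5) count=2: revealed 1 new [(4,5)] -> total=1
Click 2 (0,5) count=0: revealed 6 new [(0,4) (0,5) (1,4) (1,5) (2,4) (2,5)] -> total=7

Answer: ....##
....##
....##
......
.....#
......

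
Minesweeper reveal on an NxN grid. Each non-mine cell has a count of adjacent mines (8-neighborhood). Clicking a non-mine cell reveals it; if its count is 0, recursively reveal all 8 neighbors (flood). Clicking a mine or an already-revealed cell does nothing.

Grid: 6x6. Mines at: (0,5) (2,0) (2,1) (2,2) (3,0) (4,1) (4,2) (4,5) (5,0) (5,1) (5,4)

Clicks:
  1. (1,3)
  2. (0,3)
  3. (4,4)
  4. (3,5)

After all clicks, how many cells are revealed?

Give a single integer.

Answer: 12

Derivation:
Click 1 (1,3) count=1: revealed 1 new [(1,3)] -> total=1
Click 2 (0,3) count=0: revealed 9 new [(0,0) (0,1) (0,2) (0,3) (0,4) (1,0) (1,1) (1,2) (1,4)] -> total=10
Click 3 (4,4) count=2: revealed 1 new [(4,4)] -> total=11
Click 4 (3,5) count=1: revealed 1 new [(3,5)] -> total=12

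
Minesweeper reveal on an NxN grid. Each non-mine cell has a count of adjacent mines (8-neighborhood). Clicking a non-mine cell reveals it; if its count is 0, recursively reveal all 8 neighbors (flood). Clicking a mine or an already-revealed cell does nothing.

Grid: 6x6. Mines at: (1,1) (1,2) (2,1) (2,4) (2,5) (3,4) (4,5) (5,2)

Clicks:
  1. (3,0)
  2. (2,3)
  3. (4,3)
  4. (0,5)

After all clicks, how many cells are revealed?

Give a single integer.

Answer: 9

Derivation:
Click 1 (3,0) count=1: revealed 1 new [(3,0)] -> total=1
Click 2 (2,3) count=3: revealed 1 new [(2,3)] -> total=2
Click 3 (4,3) count=2: revealed 1 new [(4,3)] -> total=3
Click 4 (0,5) count=0: revealed 6 new [(0,3) (0,4) (0,5) (1,3) (1,4) (1,5)] -> total=9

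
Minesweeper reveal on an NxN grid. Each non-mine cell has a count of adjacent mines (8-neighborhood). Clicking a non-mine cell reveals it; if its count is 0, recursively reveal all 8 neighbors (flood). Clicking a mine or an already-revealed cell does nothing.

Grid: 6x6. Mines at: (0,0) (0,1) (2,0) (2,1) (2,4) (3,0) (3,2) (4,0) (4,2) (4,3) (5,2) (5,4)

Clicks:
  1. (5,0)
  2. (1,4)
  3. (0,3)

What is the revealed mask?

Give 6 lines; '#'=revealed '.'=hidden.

Answer: ..####
..####
......
......
......
#.....

Derivation:
Click 1 (5,0) count=1: revealed 1 new [(5,0)] -> total=1
Click 2 (1,4) count=1: revealed 1 new [(1,4)] -> total=2
Click 3 (0,3) count=0: revealed 7 new [(0,2) (0,3) (0,4) (0,5) (1,2) (1,3) (1,5)] -> total=9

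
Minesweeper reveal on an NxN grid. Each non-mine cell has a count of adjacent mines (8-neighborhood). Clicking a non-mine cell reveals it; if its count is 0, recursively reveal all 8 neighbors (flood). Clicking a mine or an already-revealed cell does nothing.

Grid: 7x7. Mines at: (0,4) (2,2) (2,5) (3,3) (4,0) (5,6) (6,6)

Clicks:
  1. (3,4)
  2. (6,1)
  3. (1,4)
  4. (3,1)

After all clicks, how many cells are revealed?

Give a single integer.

Answer: 20

Derivation:
Click 1 (3,4) count=2: revealed 1 new [(3,4)] -> total=1
Click 2 (6,1) count=0: revealed 17 new [(4,1) (4,2) (4,3) (4,4) (4,5) (5,0) (5,1) (5,2) (5,3) (5,4) (5,5) (6,0) (6,1) (6,2) (6,3) (6,4) (6,5)] -> total=18
Click 3 (1,4) count=2: revealed 1 new [(1,4)] -> total=19
Click 4 (3,1) count=2: revealed 1 new [(3,1)] -> total=20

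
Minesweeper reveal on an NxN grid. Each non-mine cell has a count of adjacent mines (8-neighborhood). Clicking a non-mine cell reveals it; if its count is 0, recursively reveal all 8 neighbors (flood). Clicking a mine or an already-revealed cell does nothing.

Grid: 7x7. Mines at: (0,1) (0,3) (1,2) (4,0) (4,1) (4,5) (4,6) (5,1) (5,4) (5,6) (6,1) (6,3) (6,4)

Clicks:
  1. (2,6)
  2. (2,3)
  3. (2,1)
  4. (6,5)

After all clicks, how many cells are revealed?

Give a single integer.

Answer: 22

Derivation:
Click 1 (2,6) count=0: revealed 20 new [(0,4) (0,5) (0,6) (1,3) (1,4) (1,5) (1,6) (2,2) (2,3) (2,4) (2,5) (2,6) (3,2) (3,3) (3,4) (3,5) (3,6) (4,2) (4,3) (4,4)] -> total=20
Click 2 (2,3) count=1: revealed 0 new [(none)] -> total=20
Click 3 (2,1) count=1: revealed 1 new [(2,1)] -> total=21
Click 4 (6,5) count=3: revealed 1 new [(6,5)] -> total=22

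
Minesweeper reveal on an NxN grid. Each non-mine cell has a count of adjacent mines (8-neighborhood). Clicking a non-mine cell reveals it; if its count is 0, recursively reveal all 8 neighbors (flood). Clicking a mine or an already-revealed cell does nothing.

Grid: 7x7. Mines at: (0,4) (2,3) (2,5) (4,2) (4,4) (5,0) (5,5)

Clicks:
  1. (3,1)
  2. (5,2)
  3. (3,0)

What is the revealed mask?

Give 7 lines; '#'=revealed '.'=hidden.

Click 1 (3,1) count=1: revealed 1 new [(3,1)] -> total=1
Click 2 (5,2) count=1: revealed 1 new [(5,2)] -> total=2
Click 3 (3,0) count=0: revealed 15 new [(0,0) (0,1) (0,2) (0,3) (1,0) (1,1) (1,2) (1,3) (2,0) (2,1) (2,2) (3,0) (3,2) (4,0) (4,1)] -> total=17

Answer: ####...
####...
###....
###....
##.....
..#....
.......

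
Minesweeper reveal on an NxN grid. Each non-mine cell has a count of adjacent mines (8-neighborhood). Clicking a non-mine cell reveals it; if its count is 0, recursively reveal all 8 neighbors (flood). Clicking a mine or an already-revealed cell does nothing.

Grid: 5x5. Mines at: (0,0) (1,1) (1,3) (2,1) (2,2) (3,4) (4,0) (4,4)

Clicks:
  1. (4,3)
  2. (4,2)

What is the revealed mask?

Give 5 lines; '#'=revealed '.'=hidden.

Click 1 (4,3) count=2: revealed 1 new [(4,3)] -> total=1
Click 2 (4,2) count=0: revealed 5 new [(3,1) (3,2) (3,3) (4,1) (4,2)] -> total=6

Answer: .....
.....
.....
.###.
.###.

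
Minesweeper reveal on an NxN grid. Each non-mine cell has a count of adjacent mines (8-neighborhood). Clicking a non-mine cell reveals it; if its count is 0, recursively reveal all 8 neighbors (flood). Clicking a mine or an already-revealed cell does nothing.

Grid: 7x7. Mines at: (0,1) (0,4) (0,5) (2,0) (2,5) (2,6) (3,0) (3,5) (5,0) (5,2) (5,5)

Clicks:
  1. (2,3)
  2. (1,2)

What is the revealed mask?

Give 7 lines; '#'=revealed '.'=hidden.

Click 1 (2,3) count=0: revealed 16 new [(1,1) (1,2) (1,3) (1,4) (2,1) (2,2) (2,3) (2,4) (3,1) (3,2) (3,3) (3,4) (4,1) (4,2) (4,3) (4,4)] -> total=16
Click 2 (1,2) count=1: revealed 0 new [(none)] -> total=16

Answer: .......
.####..
.####..
.####..
.####..
.......
.......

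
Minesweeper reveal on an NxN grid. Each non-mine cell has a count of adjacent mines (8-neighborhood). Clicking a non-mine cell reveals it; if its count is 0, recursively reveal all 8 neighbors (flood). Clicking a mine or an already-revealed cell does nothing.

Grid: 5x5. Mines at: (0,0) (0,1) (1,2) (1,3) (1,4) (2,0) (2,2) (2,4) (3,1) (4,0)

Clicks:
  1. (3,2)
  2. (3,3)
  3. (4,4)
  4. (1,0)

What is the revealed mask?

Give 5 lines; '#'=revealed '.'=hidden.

Answer: .....
#....
.....
..###
..###

Derivation:
Click 1 (3,2) count=2: revealed 1 new [(3,2)] -> total=1
Click 2 (3,3) count=2: revealed 1 new [(3,3)] -> total=2
Click 3 (4,4) count=0: revealed 4 new [(3,4) (4,2) (4,3) (4,4)] -> total=6
Click 4 (1,0) count=3: revealed 1 new [(1,0)] -> total=7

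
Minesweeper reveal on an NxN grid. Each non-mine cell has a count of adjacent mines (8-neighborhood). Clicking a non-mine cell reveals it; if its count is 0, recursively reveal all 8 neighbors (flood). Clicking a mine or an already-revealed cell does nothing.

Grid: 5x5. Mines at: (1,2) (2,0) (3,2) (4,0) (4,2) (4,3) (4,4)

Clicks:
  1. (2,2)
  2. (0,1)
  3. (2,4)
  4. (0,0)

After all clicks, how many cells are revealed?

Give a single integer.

Answer: 13

Derivation:
Click 1 (2,2) count=2: revealed 1 new [(2,2)] -> total=1
Click 2 (0,1) count=1: revealed 1 new [(0,1)] -> total=2
Click 3 (2,4) count=0: revealed 8 new [(0,3) (0,4) (1,3) (1,4) (2,3) (2,4) (3,3) (3,4)] -> total=10
Click 4 (0,0) count=0: revealed 3 new [(0,0) (1,0) (1,1)] -> total=13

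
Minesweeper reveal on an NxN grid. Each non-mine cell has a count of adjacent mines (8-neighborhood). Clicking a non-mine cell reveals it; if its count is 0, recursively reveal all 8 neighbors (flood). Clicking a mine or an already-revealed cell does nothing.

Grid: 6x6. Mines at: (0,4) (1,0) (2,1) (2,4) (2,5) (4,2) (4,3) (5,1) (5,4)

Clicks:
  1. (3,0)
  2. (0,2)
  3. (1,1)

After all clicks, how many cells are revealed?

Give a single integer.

Answer: 7

Derivation:
Click 1 (3,0) count=1: revealed 1 new [(3,0)] -> total=1
Click 2 (0,2) count=0: revealed 6 new [(0,1) (0,2) (0,3) (1,1) (1,2) (1,3)] -> total=7
Click 3 (1,1) count=2: revealed 0 new [(none)] -> total=7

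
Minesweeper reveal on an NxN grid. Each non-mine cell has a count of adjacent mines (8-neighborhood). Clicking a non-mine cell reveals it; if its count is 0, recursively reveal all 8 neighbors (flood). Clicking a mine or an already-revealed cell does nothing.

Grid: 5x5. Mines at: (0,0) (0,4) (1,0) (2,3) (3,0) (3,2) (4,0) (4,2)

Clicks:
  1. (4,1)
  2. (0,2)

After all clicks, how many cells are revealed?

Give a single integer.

Answer: 7

Derivation:
Click 1 (4,1) count=4: revealed 1 new [(4,1)] -> total=1
Click 2 (0,2) count=0: revealed 6 new [(0,1) (0,2) (0,3) (1,1) (1,2) (1,3)] -> total=7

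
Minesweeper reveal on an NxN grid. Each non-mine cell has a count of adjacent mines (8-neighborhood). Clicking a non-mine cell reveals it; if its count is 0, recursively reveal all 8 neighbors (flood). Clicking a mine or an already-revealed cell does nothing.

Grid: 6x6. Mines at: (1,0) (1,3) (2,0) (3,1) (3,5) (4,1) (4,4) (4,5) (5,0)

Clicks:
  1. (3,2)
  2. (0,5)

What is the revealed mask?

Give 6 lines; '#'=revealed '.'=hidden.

Answer: ....##
....##
....##
..#...
......
......

Derivation:
Click 1 (3,2) count=2: revealed 1 new [(3,2)] -> total=1
Click 2 (0,5) count=0: revealed 6 new [(0,4) (0,5) (1,4) (1,5) (2,4) (2,5)] -> total=7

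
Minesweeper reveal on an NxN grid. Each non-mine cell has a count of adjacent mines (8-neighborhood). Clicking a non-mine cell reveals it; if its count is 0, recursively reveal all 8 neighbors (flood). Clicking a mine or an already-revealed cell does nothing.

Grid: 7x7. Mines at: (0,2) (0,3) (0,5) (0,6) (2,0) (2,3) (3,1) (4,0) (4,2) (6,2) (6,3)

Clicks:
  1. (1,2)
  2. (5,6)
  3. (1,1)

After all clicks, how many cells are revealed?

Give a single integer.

Answer: 23

Derivation:
Click 1 (1,2) count=3: revealed 1 new [(1,2)] -> total=1
Click 2 (5,6) count=0: revealed 21 new [(1,4) (1,5) (1,6) (2,4) (2,5) (2,6) (3,3) (3,4) (3,5) (3,6) (4,3) (4,4) (4,5) (4,6) (5,3) (5,4) (5,5) (5,6) (6,4) (6,5) (6,6)] -> total=22
Click 3 (1,1) count=2: revealed 1 new [(1,1)] -> total=23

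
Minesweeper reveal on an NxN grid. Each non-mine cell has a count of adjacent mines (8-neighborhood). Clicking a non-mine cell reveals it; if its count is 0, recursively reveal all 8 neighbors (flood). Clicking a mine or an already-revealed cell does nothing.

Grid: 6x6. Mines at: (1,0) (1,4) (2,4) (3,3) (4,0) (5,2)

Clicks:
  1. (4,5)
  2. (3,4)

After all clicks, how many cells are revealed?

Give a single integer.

Click 1 (4,5) count=0: revealed 8 new [(3,4) (3,5) (4,3) (4,4) (4,5) (5,3) (5,4) (5,5)] -> total=8
Click 2 (3,4) count=2: revealed 0 new [(none)] -> total=8

Answer: 8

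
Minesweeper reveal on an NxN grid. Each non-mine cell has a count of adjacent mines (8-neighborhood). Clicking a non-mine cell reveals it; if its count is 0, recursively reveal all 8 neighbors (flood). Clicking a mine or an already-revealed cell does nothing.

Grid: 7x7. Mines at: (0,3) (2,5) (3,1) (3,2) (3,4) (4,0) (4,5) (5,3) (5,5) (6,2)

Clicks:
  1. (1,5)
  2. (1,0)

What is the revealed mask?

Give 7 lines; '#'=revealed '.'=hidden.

Answer: ###....
###..#.
###....
.......
.......
.......
.......

Derivation:
Click 1 (1,5) count=1: revealed 1 new [(1,5)] -> total=1
Click 2 (1,0) count=0: revealed 9 new [(0,0) (0,1) (0,2) (1,0) (1,1) (1,2) (2,0) (2,1) (2,2)] -> total=10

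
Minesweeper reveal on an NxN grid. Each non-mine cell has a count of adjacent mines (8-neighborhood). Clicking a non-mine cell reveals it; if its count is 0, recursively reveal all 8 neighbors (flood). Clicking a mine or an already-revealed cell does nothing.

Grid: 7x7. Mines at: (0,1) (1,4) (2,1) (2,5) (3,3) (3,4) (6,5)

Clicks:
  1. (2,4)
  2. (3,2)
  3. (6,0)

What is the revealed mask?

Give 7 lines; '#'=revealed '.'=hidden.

Answer: .......
.......
....#..
###....
#####..
#####..
#####..

Derivation:
Click 1 (2,4) count=4: revealed 1 new [(2,4)] -> total=1
Click 2 (3,2) count=2: revealed 1 new [(3,2)] -> total=2
Click 3 (6,0) count=0: revealed 17 new [(3,0) (3,1) (4,0) (4,1) (4,2) (4,3) (4,4) (5,0) (5,1) (5,2) (5,3) (5,4) (6,0) (6,1) (6,2) (6,3) (6,4)] -> total=19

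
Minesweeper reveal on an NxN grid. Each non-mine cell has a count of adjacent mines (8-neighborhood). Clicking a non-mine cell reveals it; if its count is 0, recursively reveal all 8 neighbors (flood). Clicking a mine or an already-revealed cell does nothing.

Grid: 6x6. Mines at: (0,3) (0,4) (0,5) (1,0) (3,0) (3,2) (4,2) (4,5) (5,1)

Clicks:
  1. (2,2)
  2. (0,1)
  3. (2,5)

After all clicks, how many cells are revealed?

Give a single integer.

Answer: 11

Derivation:
Click 1 (2,2) count=1: revealed 1 new [(2,2)] -> total=1
Click 2 (0,1) count=1: revealed 1 new [(0,1)] -> total=2
Click 3 (2,5) count=0: revealed 9 new [(1,3) (1,4) (1,5) (2,3) (2,4) (2,5) (3,3) (3,4) (3,5)] -> total=11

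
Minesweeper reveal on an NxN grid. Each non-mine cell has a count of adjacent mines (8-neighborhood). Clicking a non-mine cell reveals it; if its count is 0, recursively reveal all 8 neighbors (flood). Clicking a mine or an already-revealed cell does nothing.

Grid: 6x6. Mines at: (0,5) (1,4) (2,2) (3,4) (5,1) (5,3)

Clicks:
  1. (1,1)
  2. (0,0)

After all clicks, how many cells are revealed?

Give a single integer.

Answer: 14

Derivation:
Click 1 (1,1) count=1: revealed 1 new [(1,1)] -> total=1
Click 2 (0,0) count=0: revealed 13 new [(0,0) (0,1) (0,2) (0,3) (1,0) (1,2) (1,3) (2,0) (2,1) (3,0) (3,1) (4,0) (4,1)] -> total=14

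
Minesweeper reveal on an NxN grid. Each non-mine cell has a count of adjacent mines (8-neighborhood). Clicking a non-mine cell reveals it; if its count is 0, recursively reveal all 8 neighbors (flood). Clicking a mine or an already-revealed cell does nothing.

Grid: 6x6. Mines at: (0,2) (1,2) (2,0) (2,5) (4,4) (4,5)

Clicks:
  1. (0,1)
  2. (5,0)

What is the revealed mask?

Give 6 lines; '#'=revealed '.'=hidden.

Click 1 (0,1) count=2: revealed 1 new [(0,1)] -> total=1
Click 2 (5,0) count=0: revealed 15 new [(2,1) (2,2) (2,3) (3,0) (3,1) (3,2) (3,3) (4,0) (4,1) (4,2) (4,3) (5,0) (5,1) (5,2) (5,3)] -> total=16

Answer: .#....
......
.###..
####..
####..
####..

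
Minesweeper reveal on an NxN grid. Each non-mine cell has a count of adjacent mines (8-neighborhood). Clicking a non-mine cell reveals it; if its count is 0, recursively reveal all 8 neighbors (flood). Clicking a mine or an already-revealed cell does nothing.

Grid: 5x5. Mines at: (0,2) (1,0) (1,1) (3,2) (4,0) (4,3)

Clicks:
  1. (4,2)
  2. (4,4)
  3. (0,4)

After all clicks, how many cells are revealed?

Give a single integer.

Answer: 10

Derivation:
Click 1 (4,2) count=2: revealed 1 new [(4,2)] -> total=1
Click 2 (4,4) count=1: revealed 1 new [(4,4)] -> total=2
Click 3 (0,4) count=0: revealed 8 new [(0,3) (0,4) (1,3) (1,4) (2,3) (2,4) (3,3) (3,4)] -> total=10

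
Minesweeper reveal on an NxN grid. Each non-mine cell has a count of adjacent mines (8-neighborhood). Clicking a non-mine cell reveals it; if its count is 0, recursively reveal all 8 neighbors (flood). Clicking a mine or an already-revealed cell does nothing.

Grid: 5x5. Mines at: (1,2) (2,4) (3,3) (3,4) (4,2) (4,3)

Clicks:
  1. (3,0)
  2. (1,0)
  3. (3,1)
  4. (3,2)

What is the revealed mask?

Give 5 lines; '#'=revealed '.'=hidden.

Click 1 (3,0) count=0: revealed 10 new [(0,0) (0,1) (1,0) (1,1) (2,0) (2,1) (3,0) (3,1) (4,0) (4,1)] -> total=10
Click 2 (1,0) count=0: revealed 0 new [(none)] -> total=10
Click 3 (3,1) count=1: revealed 0 new [(none)] -> total=10
Click 4 (3,2) count=3: revealed 1 new [(3,2)] -> total=11

Answer: ##...
##...
##...
###..
##...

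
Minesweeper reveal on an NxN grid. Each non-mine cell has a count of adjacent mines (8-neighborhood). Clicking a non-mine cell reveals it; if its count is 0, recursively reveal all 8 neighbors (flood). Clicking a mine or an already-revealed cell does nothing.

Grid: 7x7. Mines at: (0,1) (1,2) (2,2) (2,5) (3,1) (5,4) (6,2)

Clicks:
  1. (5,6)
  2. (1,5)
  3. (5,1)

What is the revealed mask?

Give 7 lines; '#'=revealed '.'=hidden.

Answer: .......
.....#.
.......
.....##
.....##
.#...##
.....##

Derivation:
Click 1 (5,6) count=0: revealed 8 new [(3,5) (3,6) (4,5) (4,6) (5,5) (5,6) (6,5) (6,6)] -> total=8
Click 2 (1,5) count=1: revealed 1 new [(1,5)] -> total=9
Click 3 (5,1) count=1: revealed 1 new [(5,1)] -> total=10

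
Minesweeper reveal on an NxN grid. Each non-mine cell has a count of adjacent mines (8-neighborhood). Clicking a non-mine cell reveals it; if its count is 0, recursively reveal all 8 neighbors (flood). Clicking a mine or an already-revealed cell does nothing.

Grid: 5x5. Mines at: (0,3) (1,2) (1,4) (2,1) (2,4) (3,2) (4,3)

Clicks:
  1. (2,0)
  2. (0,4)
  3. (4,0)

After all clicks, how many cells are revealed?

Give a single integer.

Click 1 (2,0) count=1: revealed 1 new [(2,0)] -> total=1
Click 2 (0,4) count=2: revealed 1 new [(0,4)] -> total=2
Click 3 (4,0) count=0: revealed 4 new [(3,0) (3,1) (4,0) (4,1)] -> total=6

Answer: 6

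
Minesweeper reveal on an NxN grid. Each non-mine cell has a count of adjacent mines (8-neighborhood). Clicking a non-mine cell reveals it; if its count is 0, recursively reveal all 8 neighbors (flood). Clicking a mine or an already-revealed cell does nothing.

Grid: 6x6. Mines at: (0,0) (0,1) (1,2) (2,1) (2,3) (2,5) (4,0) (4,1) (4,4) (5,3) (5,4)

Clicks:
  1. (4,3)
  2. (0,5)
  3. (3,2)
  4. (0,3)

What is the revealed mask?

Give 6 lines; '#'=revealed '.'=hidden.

Click 1 (4,3) count=3: revealed 1 new [(4,3)] -> total=1
Click 2 (0,5) count=0: revealed 6 new [(0,3) (0,4) (0,5) (1,3) (1,4) (1,5)] -> total=7
Click 3 (3,2) count=3: revealed 1 new [(3,2)] -> total=8
Click 4 (0,3) count=1: revealed 0 new [(none)] -> total=8

Answer: ...###
...###
......
..#...
...#..
......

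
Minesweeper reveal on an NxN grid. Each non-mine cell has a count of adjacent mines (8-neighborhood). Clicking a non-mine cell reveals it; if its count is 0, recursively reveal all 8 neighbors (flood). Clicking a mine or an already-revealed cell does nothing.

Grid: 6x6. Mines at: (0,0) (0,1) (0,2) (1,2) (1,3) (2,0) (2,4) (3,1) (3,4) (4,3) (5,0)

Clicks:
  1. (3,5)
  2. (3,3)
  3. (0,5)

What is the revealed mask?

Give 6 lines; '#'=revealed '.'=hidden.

Answer: ....##
....##
......
...#.#
......
......

Derivation:
Click 1 (3,5) count=2: revealed 1 new [(3,5)] -> total=1
Click 2 (3,3) count=3: revealed 1 new [(3,3)] -> total=2
Click 3 (0,5) count=0: revealed 4 new [(0,4) (0,5) (1,4) (1,5)] -> total=6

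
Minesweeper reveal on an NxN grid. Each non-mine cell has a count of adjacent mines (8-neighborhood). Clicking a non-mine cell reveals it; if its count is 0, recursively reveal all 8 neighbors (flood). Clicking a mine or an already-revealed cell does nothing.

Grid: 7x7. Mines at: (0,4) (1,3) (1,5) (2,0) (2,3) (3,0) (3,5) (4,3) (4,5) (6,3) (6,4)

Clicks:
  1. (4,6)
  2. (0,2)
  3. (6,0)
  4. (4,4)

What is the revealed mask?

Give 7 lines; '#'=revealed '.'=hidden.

Click 1 (4,6) count=2: revealed 1 new [(4,6)] -> total=1
Click 2 (0,2) count=1: revealed 1 new [(0,2)] -> total=2
Click 3 (6,0) count=0: revealed 9 new [(4,0) (4,1) (4,2) (5,0) (5,1) (5,2) (6,0) (6,1) (6,2)] -> total=11
Click 4 (4,4) count=3: revealed 1 new [(4,4)] -> total=12

Answer: ..#....
.......
.......
.......
###.#.#
###....
###....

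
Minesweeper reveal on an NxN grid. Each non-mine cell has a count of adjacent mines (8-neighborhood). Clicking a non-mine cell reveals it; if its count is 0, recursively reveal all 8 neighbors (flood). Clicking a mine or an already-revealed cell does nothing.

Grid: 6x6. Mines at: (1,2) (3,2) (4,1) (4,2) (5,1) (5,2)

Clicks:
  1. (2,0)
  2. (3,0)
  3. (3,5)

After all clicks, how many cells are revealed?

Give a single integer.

Answer: 26

Derivation:
Click 1 (2,0) count=0: revealed 8 new [(0,0) (0,1) (1,0) (1,1) (2,0) (2,1) (3,0) (3,1)] -> total=8
Click 2 (3,0) count=1: revealed 0 new [(none)] -> total=8
Click 3 (3,5) count=0: revealed 18 new [(0,3) (0,4) (0,5) (1,3) (1,4) (1,5) (2,3) (2,4) (2,5) (3,3) (3,4) (3,5) (4,3) (4,4) (4,5) (5,3) (5,4) (5,5)] -> total=26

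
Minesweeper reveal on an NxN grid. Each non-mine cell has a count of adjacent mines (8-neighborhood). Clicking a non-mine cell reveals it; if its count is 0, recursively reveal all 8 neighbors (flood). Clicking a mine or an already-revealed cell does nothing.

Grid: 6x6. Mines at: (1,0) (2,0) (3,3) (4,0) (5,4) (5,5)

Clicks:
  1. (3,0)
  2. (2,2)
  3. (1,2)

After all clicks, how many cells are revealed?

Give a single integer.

Click 1 (3,0) count=2: revealed 1 new [(3,0)] -> total=1
Click 2 (2,2) count=1: revealed 1 new [(2,2)] -> total=2
Click 3 (1,2) count=0: revealed 18 new [(0,1) (0,2) (0,3) (0,4) (0,5) (1,1) (1,2) (1,3) (1,4) (1,5) (2,1) (2,3) (2,4) (2,5) (3,4) (3,5) (4,4) (4,5)] -> total=20

Answer: 20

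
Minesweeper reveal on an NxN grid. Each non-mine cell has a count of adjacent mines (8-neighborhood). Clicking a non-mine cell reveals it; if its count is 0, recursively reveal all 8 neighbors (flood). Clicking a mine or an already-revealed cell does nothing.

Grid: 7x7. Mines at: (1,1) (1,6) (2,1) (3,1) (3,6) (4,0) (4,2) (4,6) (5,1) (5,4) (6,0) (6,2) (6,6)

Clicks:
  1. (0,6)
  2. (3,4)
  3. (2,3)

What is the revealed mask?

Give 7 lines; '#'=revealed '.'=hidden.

Click 1 (0,6) count=1: revealed 1 new [(0,6)] -> total=1
Click 2 (3,4) count=0: revealed 19 new [(0,2) (0,3) (0,4) (0,5) (1,2) (1,3) (1,4) (1,5) (2,2) (2,3) (2,4) (2,5) (3,2) (3,3) (3,4) (3,5) (4,3) (4,4) (4,5)] -> total=20
Click 3 (2,3) count=0: revealed 0 new [(none)] -> total=20

Answer: ..#####
..####.
..####.
..####.
...###.
.......
.......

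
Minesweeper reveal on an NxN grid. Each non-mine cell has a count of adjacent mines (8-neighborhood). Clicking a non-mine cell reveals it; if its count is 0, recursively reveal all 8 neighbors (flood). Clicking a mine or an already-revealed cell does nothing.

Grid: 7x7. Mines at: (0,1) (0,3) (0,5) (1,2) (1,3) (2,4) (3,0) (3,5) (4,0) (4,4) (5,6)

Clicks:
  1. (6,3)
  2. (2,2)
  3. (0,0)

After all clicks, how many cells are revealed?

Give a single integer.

Click 1 (6,3) count=0: revealed 21 new [(2,1) (2,2) (2,3) (3,1) (3,2) (3,3) (4,1) (4,2) (4,3) (5,0) (5,1) (5,2) (5,3) (5,4) (5,5) (6,0) (6,1) (6,2) (6,3) (6,4) (6,5)] -> total=21
Click 2 (2,2) count=2: revealed 0 new [(none)] -> total=21
Click 3 (0,0) count=1: revealed 1 new [(0,0)] -> total=22

Answer: 22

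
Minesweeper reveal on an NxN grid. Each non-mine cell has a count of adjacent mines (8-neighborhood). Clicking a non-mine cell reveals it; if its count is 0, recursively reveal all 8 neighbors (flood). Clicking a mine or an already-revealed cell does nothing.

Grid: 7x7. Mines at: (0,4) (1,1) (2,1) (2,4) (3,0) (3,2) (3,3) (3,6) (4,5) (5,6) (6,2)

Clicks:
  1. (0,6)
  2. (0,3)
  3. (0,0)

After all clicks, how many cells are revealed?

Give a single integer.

Click 1 (0,6) count=0: revealed 6 new [(0,5) (0,6) (1,5) (1,6) (2,5) (2,6)] -> total=6
Click 2 (0,3) count=1: revealed 1 new [(0,3)] -> total=7
Click 3 (0,0) count=1: revealed 1 new [(0,0)] -> total=8

Answer: 8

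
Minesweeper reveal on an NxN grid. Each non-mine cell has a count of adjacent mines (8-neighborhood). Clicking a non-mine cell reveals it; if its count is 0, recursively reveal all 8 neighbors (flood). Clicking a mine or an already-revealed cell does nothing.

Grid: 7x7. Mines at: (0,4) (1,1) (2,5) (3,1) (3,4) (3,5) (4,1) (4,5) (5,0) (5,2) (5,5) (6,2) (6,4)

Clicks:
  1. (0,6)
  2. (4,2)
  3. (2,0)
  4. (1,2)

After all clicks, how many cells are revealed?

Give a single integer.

Click 1 (0,6) count=0: revealed 4 new [(0,5) (0,6) (1,5) (1,6)] -> total=4
Click 2 (4,2) count=3: revealed 1 new [(4,2)] -> total=5
Click 3 (2,0) count=2: revealed 1 new [(2,0)] -> total=6
Click 4 (1,2) count=1: revealed 1 new [(1,2)] -> total=7

Answer: 7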